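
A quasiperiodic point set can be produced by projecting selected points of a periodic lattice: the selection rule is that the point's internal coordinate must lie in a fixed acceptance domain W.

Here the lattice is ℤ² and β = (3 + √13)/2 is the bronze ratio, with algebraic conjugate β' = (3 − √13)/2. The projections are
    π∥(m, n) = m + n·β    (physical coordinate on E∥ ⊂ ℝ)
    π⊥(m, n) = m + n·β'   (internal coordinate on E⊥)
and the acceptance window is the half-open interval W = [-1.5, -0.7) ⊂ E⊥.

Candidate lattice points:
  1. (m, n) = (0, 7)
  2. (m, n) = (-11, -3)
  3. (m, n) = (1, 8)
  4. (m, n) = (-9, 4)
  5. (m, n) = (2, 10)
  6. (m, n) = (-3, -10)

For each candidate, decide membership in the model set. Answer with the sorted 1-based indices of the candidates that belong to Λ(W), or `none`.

3, 5

Numerically β ≈ 3.3028 and β' = −1/β ≈ -0.3028.
candidate 1: (m,n)=(0,7) → π∥ = 0+7·β ≈ 23.1194, π⊥ = 0+7·β' ≈ -2.1194 ∉ [-1.5, -0.7) ⇒ out
candidate 2: (m,n)=(-11,-3) → π∥ = -11-3·β ≈ -20.9083, π⊥ = -11-3·β' ≈ -10.0917 ∉ [-1.5, -0.7) ⇒ out
candidate 3: (m,n)=(1,8) → π∥ = 1+8·β ≈ 27.4222, π⊥ = 1+8·β' ≈ -1.4222 ∈ [-1.5, -0.7) ⇒ IN Λ
candidate 4: (m,n)=(-9,4) → π∥ = -9+4·β ≈ 4.2111, π⊥ = -9+4·β' ≈ -10.2111 ∉ [-1.5, -0.7) ⇒ out
candidate 5: (m,n)=(2,10) → π∥ = 2+10·β ≈ 35.0278, π⊥ = 2+10·β' ≈ -1.0278 ∈ [-1.5, -0.7) ⇒ IN Λ
candidate 6: (m,n)=(-3,-10) → π∥ = -3-10·β ≈ -36.0278, π⊥ = -3-10·β' ≈ 0.0278 ∉ [-1.5, -0.7) ⇒ out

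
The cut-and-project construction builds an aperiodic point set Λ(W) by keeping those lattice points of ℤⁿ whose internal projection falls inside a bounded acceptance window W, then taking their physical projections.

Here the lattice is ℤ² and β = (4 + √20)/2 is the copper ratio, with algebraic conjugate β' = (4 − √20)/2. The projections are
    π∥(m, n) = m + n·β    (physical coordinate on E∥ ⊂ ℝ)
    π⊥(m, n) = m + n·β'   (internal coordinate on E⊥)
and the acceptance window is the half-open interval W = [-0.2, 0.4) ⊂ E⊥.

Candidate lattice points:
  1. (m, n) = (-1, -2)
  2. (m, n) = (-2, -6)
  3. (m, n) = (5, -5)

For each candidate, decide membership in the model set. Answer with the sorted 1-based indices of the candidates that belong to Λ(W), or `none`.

Numerically β ≈ 4.236068 and β' = −1/β ≈ -0.236068.
[1] lift (-1,-2): star map gives -0.527864; window check -0.2 ≤ -0.527864 < 0.4 is false → out
[2] lift (-2,-6): star map gives -0.583592; window check -0.2 ≤ -0.583592 < 0.4 is false → out
[3] lift (5,-5): star map gives 6.180340; window check -0.2 ≤ 6.180340 < 0.4 is false → out

none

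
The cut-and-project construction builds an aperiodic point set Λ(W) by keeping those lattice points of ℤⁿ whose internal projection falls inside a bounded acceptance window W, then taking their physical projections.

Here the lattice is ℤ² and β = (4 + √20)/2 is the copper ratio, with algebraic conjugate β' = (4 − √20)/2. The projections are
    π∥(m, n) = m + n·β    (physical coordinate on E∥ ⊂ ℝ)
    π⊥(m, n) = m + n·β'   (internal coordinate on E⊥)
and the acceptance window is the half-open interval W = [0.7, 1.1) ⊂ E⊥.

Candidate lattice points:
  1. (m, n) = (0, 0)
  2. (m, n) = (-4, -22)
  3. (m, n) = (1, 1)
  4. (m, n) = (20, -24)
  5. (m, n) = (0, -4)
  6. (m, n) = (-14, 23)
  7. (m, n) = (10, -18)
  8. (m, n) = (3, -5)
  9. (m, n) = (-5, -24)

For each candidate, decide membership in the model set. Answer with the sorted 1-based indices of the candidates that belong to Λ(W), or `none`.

β' = (4−√20)/2 ≈ -0.23607.
#1 (0,0): internal coord 0 + (0)·β' = +0.00000; +0.00000 ∉ [0.7, 1.1) → out
#2 (-4,-22): internal coord -4 + (-22)·β' = +1.19350; +1.19350 ∉ [0.7, 1.1) → out
#3 (1,1): internal coord 1 + (1)·β' = +0.76393; +0.76393 ∈ [0.7, 1.1) → IN Λ
#4 (20,-24): internal coord 20 + (-24)·β' = +25.66563; +25.66563 ∉ [0.7, 1.1) → out
#5 (0,-4): internal coord 0 + (-4)·β' = +0.94427; +0.94427 ∈ [0.7, 1.1) → IN Λ
#6 (-14,23): internal coord -14 + (23)·β' = -19.42956; -19.42956 ∉ [0.7, 1.1) → out
#7 (10,-18): internal coord 10 + (-18)·β' = +14.24922; +14.24922 ∉ [0.7, 1.1) → out
#8 (3,-5): internal coord 3 + (-5)·β' = +4.18034; +4.18034 ∉ [0.7, 1.1) → out
#9 (-5,-24): internal coord -5 + (-24)·β' = +0.66563; +0.66563 ∉ [0.7, 1.1) → out

3, 5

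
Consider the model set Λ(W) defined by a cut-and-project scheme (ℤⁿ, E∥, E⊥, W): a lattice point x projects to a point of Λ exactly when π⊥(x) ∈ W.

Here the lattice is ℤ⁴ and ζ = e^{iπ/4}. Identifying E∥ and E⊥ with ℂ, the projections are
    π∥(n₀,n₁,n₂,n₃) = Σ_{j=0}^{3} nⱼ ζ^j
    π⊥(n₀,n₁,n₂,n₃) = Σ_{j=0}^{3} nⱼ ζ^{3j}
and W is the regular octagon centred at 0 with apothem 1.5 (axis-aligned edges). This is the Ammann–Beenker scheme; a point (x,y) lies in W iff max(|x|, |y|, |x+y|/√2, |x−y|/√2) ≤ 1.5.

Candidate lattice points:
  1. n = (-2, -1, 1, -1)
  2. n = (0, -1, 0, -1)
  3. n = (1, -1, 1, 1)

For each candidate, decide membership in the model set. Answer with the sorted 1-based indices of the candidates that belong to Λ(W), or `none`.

2

π⊥(n) = n₀ + n₁ζ³ + n₂ζ⁶ + n₃ζ⁹ where ζ = e^{iπ/4}.
candidate 1: n = (-2, -1, 1, -1) → π⊥ ≈ (-2.000000, -2.414214); max(|x|,|y|,|x±y|/√2) = 3.121320 > 1.5 ⇒ ∉ W
candidate 2: n = (0, -1, 0, -1) → π⊥ ≈ (+0.000000, -1.414214); max(|x|,|y|,|x±y|/√2) = 1.414214 ≤ 1.5 ⇒ ∈ W
candidate 3: n = (1, -1, 1, 1) → π⊥ ≈ (+2.414214, -1.000000); max(|x|,|y|,|x±y|/√2) = 2.414214 > 1.5 ⇒ ∉ W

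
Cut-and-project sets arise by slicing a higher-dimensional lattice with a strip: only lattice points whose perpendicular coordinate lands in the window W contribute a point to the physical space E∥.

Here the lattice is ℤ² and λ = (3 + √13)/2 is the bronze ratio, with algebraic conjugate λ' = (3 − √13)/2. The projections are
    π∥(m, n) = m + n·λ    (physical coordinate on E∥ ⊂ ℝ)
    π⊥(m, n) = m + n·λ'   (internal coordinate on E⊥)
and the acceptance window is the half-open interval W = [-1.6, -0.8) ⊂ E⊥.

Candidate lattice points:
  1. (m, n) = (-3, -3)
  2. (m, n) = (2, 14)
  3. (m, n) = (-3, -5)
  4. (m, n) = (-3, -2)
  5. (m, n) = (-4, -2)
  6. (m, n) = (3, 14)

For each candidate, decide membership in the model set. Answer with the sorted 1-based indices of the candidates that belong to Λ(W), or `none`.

λ' = (3−√13)/2 ≈ -0.3028.
#1 (-3,-3): internal coord -3 + (-3)·λ' = -2.0917; -2.0917 ∉ [-1.6, -0.8) → out
#2 (2,14): internal coord 2 + (14)·λ' = -2.2389; -2.2389 ∉ [-1.6, -0.8) → out
#3 (-3,-5): internal coord -3 + (-5)·λ' = -1.4861; -1.4861 ∈ [-1.6, -0.8) → IN Λ
#4 (-3,-2): internal coord -3 + (-2)·λ' = -2.3944; -2.3944 ∉ [-1.6, -0.8) → out
#5 (-4,-2): internal coord -4 + (-2)·λ' = -3.3944; -3.3944 ∉ [-1.6, -0.8) → out
#6 (3,14): internal coord 3 + (14)·λ' = -1.2389; -1.2389 ∈ [-1.6, -0.8) → IN Λ

3, 6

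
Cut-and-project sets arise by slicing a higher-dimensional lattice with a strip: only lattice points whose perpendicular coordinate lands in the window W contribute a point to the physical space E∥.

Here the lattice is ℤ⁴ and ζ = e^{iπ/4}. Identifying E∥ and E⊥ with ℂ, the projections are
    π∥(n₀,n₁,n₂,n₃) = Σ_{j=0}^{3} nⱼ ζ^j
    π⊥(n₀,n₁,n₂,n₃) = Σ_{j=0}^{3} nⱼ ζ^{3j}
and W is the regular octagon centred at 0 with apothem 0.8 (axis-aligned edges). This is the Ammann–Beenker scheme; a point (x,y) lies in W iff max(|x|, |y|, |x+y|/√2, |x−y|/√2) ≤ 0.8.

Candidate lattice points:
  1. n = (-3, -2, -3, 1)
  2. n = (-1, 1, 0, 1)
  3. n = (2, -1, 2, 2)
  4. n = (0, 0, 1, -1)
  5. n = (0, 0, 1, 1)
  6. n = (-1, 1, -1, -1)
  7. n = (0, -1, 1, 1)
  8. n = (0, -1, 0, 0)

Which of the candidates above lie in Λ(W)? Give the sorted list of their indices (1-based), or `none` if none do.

5

Internal map: ζ^{3j} for j=0..3 gives (1,0), (−√2/2,√2/2), (0,−1), (√2/2,√2/2).
candidate 1: n = (-3, -2, -3, 1) → π⊥ ≈ (-0.87868, +2.29289); max(|x|,|y|,|x±y|/√2) = 2.29289 > 0.8 ⇒ ∉ W
candidate 2: n = (-1, 1, 0, 1) → π⊥ ≈ (-1.00000, +1.41421); max(|x|,|y|,|x±y|/√2) = 1.70711 > 0.8 ⇒ ∉ W
candidate 3: n = (2, -1, 2, 2) → π⊥ ≈ (+4.12132, -1.29289); max(|x|,|y|,|x±y|/√2) = 4.12132 > 0.8 ⇒ ∉ W
candidate 4: n = (0, 0, 1, -1) → π⊥ ≈ (-0.70711, -1.70711); max(|x|,|y|,|x±y|/√2) = 1.70711 > 0.8 ⇒ ∉ W
candidate 5: n = (0, 0, 1, 1) → π⊥ ≈ (+0.70711, -0.29289); max(|x|,|y|,|x±y|/√2) = 0.70711 ≤ 0.8 ⇒ ∈ W
candidate 6: n = (-1, 1, -1, -1) → π⊥ ≈ (-2.41421, +1.00000); max(|x|,|y|,|x±y|/√2) = 2.41421 > 0.8 ⇒ ∉ W
candidate 7: n = (0, -1, 1, 1) → π⊥ ≈ (+1.41421, -1.00000); max(|x|,|y|,|x±y|/√2) = 1.70711 > 0.8 ⇒ ∉ W
candidate 8: n = (0, -1, 0, 0) → π⊥ ≈ (+0.70711, -0.70711); max(|x|,|y|,|x±y|/√2) = 1.00000 > 0.8 ⇒ ∉ W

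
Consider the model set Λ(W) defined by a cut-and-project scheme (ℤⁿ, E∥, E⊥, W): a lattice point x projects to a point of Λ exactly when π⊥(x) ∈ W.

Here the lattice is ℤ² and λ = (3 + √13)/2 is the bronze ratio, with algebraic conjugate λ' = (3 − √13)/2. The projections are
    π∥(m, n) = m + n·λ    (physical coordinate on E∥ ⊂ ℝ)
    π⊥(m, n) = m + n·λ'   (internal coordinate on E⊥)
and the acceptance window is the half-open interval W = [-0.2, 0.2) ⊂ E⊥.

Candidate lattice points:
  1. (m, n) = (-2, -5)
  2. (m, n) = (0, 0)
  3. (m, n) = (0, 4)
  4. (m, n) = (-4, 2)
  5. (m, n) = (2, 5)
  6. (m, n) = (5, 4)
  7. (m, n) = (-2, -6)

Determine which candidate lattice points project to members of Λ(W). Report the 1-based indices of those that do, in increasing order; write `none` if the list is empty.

λ' = (3−√13)/2 ≈ -0.302776.
candidate 1: (m,n)=(-2,-5) → π∥ = -2-5·λ ≈ -18.513878, π⊥ = -2-5·λ' ≈ -0.486122 ∉ [-0.2, 0.2) ⇒ out
candidate 2: (m,n)=(0,0) → π∥ = 0+0·λ ≈ 0.000000, π⊥ = 0+0·λ' ≈ 0.000000 ∈ [-0.2, 0.2) ⇒ IN Λ
candidate 3: (m,n)=(0,4) → π∥ = 0+4·λ ≈ 13.211103, π⊥ = 0+4·λ' ≈ -1.211103 ∉ [-0.2, 0.2) ⇒ out
candidate 4: (m,n)=(-4,2) → π∥ = -4+2·λ ≈ 2.605551, π⊥ = -4+2·λ' ≈ -4.605551 ∉ [-0.2, 0.2) ⇒ out
candidate 5: (m,n)=(2,5) → π∥ = 2+5·λ ≈ 18.513878, π⊥ = 2+5·λ' ≈ 0.486122 ∉ [-0.2, 0.2) ⇒ out
candidate 6: (m,n)=(5,4) → π∥ = 5+4·λ ≈ 18.211103, π⊥ = 5+4·λ' ≈ 3.788897 ∉ [-0.2, 0.2) ⇒ out
candidate 7: (m,n)=(-2,-6) → π∥ = -2-6·λ ≈ -21.816654, π⊥ = -2-6·λ' ≈ -0.183346 ∈ [-0.2, 0.2) ⇒ IN Λ

2, 7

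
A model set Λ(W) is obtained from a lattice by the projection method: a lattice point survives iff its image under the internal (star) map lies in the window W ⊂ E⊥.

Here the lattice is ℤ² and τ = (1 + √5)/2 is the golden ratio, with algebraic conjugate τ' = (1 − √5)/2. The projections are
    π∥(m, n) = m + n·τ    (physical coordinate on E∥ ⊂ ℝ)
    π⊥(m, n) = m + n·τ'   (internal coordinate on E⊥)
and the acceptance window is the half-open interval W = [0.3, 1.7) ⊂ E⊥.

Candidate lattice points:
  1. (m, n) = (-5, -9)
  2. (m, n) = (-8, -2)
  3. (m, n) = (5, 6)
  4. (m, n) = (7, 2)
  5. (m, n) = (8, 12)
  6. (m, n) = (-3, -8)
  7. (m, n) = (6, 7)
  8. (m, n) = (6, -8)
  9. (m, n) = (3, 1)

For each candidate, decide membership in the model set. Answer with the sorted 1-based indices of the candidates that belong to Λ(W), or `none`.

τ' = (1−√5)/2 ≈ -0.618034.
#1 (-5,-9): internal coord -5 + (-9)·τ' = +0.562306; +0.562306 ∈ [0.3, 1.7) → IN Λ
#2 (-8,-2): internal coord -8 + (-2)·τ' = -6.763932; -6.763932 ∉ [0.3, 1.7) → out
#3 (5,6): internal coord 5 + (6)·τ' = +1.291796; +1.291796 ∈ [0.3, 1.7) → IN Λ
#4 (7,2): internal coord 7 + (2)·τ' = +5.763932; +5.763932 ∉ [0.3, 1.7) → out
#5 (8,12): internal coord 8 + (12)·τ' = +0.583592; +0.583592 ∈ [0.3, 1.7) → IN Λ
#6 (-3,-8): internal coord -3 + (-8)·τ' = +1.944272; +1.944272 ∉ [0.3, 1.7) → out
#7 (6,7): internal coord 6 + (7)·τ' = +1.673762; +1.673762 ∈ [0.3, 1.7) → IN Λ
#8 (6,-8): internal coord 6 + (-8)·τ' = +10.944272; +10.944272 ∉ [0.3, 1.7) → out
#9 (3,1): internal coord 3 + (1)·τ' = +2.381966; +2.381966 ∉ [0.3, 1.7) → out

1, 3, 5, 7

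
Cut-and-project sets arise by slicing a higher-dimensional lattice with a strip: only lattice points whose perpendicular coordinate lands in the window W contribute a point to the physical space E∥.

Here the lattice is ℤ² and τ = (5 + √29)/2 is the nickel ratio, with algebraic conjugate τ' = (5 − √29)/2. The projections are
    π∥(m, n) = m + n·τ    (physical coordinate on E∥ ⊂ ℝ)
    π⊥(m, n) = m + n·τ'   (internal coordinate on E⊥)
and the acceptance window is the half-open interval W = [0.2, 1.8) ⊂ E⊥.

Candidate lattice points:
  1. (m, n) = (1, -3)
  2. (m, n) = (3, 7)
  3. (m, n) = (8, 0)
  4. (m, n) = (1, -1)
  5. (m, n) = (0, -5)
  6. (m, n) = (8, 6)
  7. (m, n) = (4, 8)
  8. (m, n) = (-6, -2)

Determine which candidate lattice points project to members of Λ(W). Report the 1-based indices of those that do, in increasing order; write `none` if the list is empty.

1, 2, 4, 5

Compute τ' = (5−√29)/2 = -0.1926, so π⊥(m,n) = m -0.1926·n.
candidate 1: (m,n)=(1,-3) → π∥ = 1-3·τ ≈ -14.5777, π⊥ = 1-3·τ' ≈ 1.5777 ∈ [0.2, 1.8) ⇒ IN Λ
candidate 2: (m,n)=(3,7) → π∥ = 3+7·τ ≈ 39.3481, π⊥ = 3+7·τ' ≈ 1.6519 ∈ [0.2, 1.8) ⇒ IN Λ
candidate 3: (m,n)=(8,0) → π∥ = 8+0·τ ≈ 8.0000, π⊥ = 8+0·τ' ≈ 8.0000 ∉ [0.2, 1.8) ⇒ out
candidate 4: (m,n)=(1,-1) → π∥ = 1-1·τ ≈ -4.1926, π⊥ = 1-1·τ' ≈ 1.1926 ∈ [0.2, 1.8) ⇒ IN Λ
candidate 5: (m,n)=(0,-5) → π∥ = 0-5·τ ≈ -25.9629, π⊥ = 0-5·τ' ≈ 0.9629 ∈ [0.2, 1.8) ⇒ IN Λ
candidate 6: (m,n)=(8,6) → π∥ = 8+6·τ ≈ 39.1555, π⊥ = 8+6·τ' ≈ 6.8445 ∉ [0.2, 1.8) ⇒ out
candidate 7: (m,n)=(4,8) → π∥ = 4+8·τ ≈ 45.5407, π⊥ = 4+8·τ' ≈ 2.4593 ∉ [0.2, 1.8) ⇒ out
candidate 8: (m,n)=(-6,-2) → π∥ = -6-2·τ ≈ -16.3852, π⊥ = -6-2·τ' ≈ -5.6148 ∉ [0.2, 1.8) ⇒ out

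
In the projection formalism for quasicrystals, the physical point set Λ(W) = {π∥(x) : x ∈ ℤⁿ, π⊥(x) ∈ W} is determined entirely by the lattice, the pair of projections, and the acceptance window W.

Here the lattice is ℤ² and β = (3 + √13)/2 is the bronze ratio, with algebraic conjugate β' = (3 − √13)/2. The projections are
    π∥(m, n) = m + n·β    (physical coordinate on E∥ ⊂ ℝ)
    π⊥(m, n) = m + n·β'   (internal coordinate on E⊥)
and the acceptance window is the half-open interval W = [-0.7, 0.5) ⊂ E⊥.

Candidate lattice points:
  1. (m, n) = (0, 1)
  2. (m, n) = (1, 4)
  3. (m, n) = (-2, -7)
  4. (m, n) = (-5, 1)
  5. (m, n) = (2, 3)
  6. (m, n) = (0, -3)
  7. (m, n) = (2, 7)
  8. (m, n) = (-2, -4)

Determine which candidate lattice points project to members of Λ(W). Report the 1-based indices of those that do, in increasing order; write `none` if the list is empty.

Numerically β ≈ 3.3028 and β' = −1/β ≈ -0.3028.
candidate 1: (m,n)=(0,1) → π∥ = 0+1·β ≈ 3.3028, π⊥ = 0+1·β' ≈ -0.3028 ∈ [-0.7, 0.5) ⇒ IN Λ
candidate 2: (m,n)=(1,4) → π∥ = 1+4·β ≈ 14.2111, π⊥ = 1+4·β' ≈ -0.2111 ∈ [-0.7, 0.5) ⇒ IN Λ
candidate 3: (m,n)=(-2,-7) → π∥ = -2-7·β ≈ -25.1194, π⊥ = -2-7·β' ≈ 0.1194 ∈ [-0.7, 0.5) ⇒ IN Λ
candidate 4: (m,n)=(-5,1) → π∥ = -5+1·β ≈ -1.6972, π⊥ = -5+1·β' ≈ -5.3028 ∉ [-0.7, 0.5) ⇒ out
candidate 5: (m,n)=(2,3) → π∥ = 2+3·β ≈ 11.9083, π⊥ = 2+3·β' ≈ 1.0917 ∉ [-0.7, 0.5) ⇒ out
candidate 6: (m,n)=(0,-3) → π∥ = 0-3·β ≈ -9.9083, π⊥ = 0-3·β' ≈ 0.9083 ∉ [-0.7, 0.5) ⇒ out
candidate 7: (m,n)=(2,7) → π∥ = 2+7·β ≈ 25.1194, π⊥ = 2+7·β' ≈ -0.1194 ∈ [-0.7, 0.5) ⇒ IN Λ
candidate 8: (m,n)=(-2,-4) → π∥ = -2-4·β ≈ -15.2111, π⊥ = -2-4·β' ≈ -0.7889 ∉ [-0.7, 0.5) ⇒ out

1, 2, 3, 7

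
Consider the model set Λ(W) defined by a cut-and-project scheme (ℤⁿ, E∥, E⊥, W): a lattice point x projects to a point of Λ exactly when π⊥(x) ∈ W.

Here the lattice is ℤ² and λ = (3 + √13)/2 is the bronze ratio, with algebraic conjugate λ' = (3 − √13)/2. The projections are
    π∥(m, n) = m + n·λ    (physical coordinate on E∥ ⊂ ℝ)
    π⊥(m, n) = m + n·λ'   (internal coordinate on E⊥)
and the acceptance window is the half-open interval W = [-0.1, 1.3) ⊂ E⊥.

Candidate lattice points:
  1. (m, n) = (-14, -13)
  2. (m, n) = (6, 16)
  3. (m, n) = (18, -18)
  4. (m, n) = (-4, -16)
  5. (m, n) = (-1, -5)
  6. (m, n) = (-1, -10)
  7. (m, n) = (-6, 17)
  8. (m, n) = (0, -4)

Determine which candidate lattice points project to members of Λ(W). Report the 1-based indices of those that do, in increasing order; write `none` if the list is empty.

λ' = (3−√13)/2 ≈ -0.3028.
#1 (-14,-13): internal coord -14 + (-13)·λ' = -10.0639; -10.0639 ∉ [-0.1, 1.3) → out
#2 (6,16): internal coord 6 + (16)·λ' = +1.1556; +1.1556 ∈ [-0.1, 1.3) → IN Λ
#3 (18,-18): internal coord 18 + (-18)·λ' = +23.4500; +23.4500 ∉ [-0.1, 1.3) → out
#4 (-4,-16): internal coord -4 + (-16)·λ' = +0.8444; +0.8444 ∈ [-0.1, 1.3) → IN Λ
#5 (-1,-5): internal coord -1 + (-5)·λ' = +0.5139; +0.5139 ∈ [-0.1, 1.3) → IN Λ
#6 (-1,-10): internal coord -1 + (-10)·λ' = +2.0278; +2.0278 ∉ [-0.1, 1.3) → out
#7 (-6,17): internal coord -6 + (17)·λ' = -11.1472; -11.1472 ∉ [-0.1, 1.3) → out
#8 (0,-4): internal coord 0 + (-4)·λ' = +1.2111; +1.2111 ∈ [-0.1, 1.3) → IN Λ

2, 4, 5, 8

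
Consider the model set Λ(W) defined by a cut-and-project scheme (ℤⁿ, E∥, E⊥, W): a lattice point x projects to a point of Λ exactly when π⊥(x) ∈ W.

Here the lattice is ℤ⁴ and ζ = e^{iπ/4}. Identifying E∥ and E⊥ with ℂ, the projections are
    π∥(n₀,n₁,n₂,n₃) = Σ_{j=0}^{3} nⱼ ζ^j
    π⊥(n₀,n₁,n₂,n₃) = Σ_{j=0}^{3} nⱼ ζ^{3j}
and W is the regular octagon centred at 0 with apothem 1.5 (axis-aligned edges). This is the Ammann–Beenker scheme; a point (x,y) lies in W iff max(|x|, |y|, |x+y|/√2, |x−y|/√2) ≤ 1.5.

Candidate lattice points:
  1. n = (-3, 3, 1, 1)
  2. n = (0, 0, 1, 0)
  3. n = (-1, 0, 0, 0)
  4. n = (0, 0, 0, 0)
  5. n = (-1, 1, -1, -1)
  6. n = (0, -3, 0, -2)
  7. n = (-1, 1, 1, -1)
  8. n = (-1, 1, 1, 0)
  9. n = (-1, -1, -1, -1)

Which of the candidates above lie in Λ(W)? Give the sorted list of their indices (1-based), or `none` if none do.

With ζ = e^{iπ/4} the internal vectors are ζ^0,ζ^3,ζ^6,ζ^9.
candidate 1: n = (-3, 3, 1, 1) → π⊥ ≈ (-4.4142, +1.8284); max(|x|,|y|,|x±y|/√2) = 4.4142 > 1.5 ⇒ ∉ W
candidate 2: n = (0, 0, 1, 0) → π⊥ ≈ (+0.0000, -1.0000); max(|x|,|y|,|x±y|/√2) = 1.0000 ≤ 1.5 ⇒ ∈ W
candidate 3: n = (-1, 0, 0, 0) → π⊥ ≈ (-1.0000, +0.0000); max(|x|,|y|,|x±y|/√2) = 1.0000 ≤ 1.5 ⇒ ∈ W
candidate 4: n = (0, 0, 0, 0) → π⊥ ≈ (+0.0000, +0.0000); max(|x|,|y|,|x±y|/√2) = 0.0000 ≤ 1.5 ⇒ ∈ W
candidate 5: n = (-1, 1, -1, -1) → π⊥ ≈ (-2.4142, +1.0000); max(|x|,|y|,|x±y|/√2) = 2.4142 > 1.5 ⇒ ∉ W
candidate 6: n = (0, -3, 0, -2) → π⊥ ≈ (+0.7071, -3.5355); max(|x|,|y|,|x±y|/√2) = 3.5355 > 1.5 ⇒ ∉ W
candidate 7: n = (-1, 1, 1, -1) → π⊥ ≈ (-2.4142, -1.0000); max(|x|,|y|,|x±y|/√2) = 2.4142 > 1.5 ⇒ ∉ W
candidate 8: n = (-1, 1, 1, 0) → π⊥ ≈ (-1.7071, -0.2929); max(|x|,|y|,|x±y|/√2) = 1.7071 > 1.5 ⇒ ∉ W
candidate 9: n = (-1, -1, -1, -1) → π⊥ ≈ (-1.0000, -0.4142); max(|x|,|y|,|x±y|/√2) = 1.0000 ≤ 1.5 ⇒ ∈ W

2, 3, 4, 9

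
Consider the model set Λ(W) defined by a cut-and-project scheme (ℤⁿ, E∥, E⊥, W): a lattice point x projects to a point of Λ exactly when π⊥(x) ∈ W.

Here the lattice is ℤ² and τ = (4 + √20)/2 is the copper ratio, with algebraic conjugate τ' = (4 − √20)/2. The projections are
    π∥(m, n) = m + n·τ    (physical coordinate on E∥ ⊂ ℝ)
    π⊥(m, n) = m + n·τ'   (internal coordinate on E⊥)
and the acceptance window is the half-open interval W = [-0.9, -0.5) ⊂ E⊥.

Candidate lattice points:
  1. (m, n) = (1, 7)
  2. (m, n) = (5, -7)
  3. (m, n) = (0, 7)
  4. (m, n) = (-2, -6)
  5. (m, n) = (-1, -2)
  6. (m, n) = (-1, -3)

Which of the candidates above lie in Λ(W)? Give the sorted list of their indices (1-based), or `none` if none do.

τ' = (4−√20)/2 ≈ -0.23607.
candidate 1: (m,n)=(1,7) → π∥ = 1+7·τ ≈ 30.65248, π⊥ = 1+7·τ' ≈ -0.65248 ∈ [-0.9, -0.5) ⇒ IN Λ
candidate 2: (m,n)=(5,-7) → π∥ = 5-7·τ ≈ -24.65248, π⊥ = 5-7·τ' ≈ 6.65248 ∉ [-0.9, -0.5) ⇒ out
candidate 3: (m,n)=(0,7) → π∥ = 0+7·τ ≈ 29.65248, π⊥ = 0+7·τ' ≈ -1.65248 ∉ [-0.9, -0.5) ⇒ out
candidate 4: (m,n)=(-2,-6) → π∥ = -2-6·τ ≈ -27.41641, π⊥ = -2-6·τ' ≈ -0.58359 ∈ [-0.9, -0.5) ⇒ IN Λ
candidate 5: (m,n)=(-1,-2) → π∥ = -1-2·τ ≈ -9.47214, π⊥ = -1-2·τ' ≈ -0.52786 ∈ [-0.9, -0.5) ⇒ IN Λ
candidate 6: (m,n)=(-1,-3) → π∥ = -1-3·τ ≈ -13.70820, π⊥ = -1-3·τ' ≈ -0.29180 ∉ [-0.9, -0.5) ⇒ out

1, 4, 5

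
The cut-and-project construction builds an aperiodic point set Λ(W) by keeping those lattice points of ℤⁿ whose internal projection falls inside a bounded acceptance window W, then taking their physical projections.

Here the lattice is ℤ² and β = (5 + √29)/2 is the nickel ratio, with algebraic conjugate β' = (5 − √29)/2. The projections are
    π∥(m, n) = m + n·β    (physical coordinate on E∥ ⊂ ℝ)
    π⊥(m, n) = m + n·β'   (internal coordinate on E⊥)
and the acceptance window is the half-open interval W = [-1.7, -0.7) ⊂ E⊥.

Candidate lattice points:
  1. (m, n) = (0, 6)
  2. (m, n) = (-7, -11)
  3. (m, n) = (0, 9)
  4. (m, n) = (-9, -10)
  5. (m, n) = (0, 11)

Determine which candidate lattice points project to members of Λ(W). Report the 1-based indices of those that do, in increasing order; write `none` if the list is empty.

β' = (5−√29)/2 ≈ -0.1926.
#1 (0,6): internal coord 0 + (6)·β' = -1.1555; -1.1555 ∈ [-1.7, -0.7) → IN Λ
#2 (-7,-11): internal coord -7 + (-11)·β' = -4.8816; -4.8816 ∉ [-1.7, -0.7) → out
#3 (0,9): internal coord 0 + (9)·β' = -1.7332; -1.7332 ∉ [-1.7, -0.7) → out
#4 (-9,-10): internal coord -9 + (-10)·β' = -7.0742; -7.0742 ∉ [-1.7, -0.7) → out
#5 (0,11): internal coord 0 + (11)·β' = -2.1184; -2.1184 ∉ [-1.7, -0.7) → out

1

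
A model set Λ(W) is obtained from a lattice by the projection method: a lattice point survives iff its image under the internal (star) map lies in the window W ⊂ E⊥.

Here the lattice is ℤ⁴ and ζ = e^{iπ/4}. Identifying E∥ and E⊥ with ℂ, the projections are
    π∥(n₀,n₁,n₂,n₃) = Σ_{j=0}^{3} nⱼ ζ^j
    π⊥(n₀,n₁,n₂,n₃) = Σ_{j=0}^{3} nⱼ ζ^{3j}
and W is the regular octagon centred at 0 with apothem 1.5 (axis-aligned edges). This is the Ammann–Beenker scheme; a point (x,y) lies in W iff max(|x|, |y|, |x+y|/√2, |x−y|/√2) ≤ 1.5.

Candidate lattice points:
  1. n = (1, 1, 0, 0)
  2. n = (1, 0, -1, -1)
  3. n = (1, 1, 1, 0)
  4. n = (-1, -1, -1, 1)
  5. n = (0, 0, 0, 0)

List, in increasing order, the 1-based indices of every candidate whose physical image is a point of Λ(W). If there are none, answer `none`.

π⊥(n) = n₀ + n₁ζ³ + n₂ζ⁶ + n₃ζ⁹ where ζ = e^{iπ/4}.
#1 (1, 1, 0, 0): internal (0.292893, 0.707107); octagon support 0.707107 vs apothem 1.5 → ∈ W
#2 (1, 0, -1, -1): internal (0.292893, 0.292893); octagon support 0.414214 vs apothem 1.5 → ∈ W
#3 (1, 1, 1, 0): internal (0.292893, -0.292893); octagon support 0.414214 vs apothem 1.5 → ∈ W
#4 (-1, -1, -1, 1): internal (0.414214, 1.000000); octagon support 1.000000 vs apothem 1.5 → ∈ W
#5 (0, 0, 0, 0): internal (0.000000, 0.000000); octagon support 0.000000 vs apothem 1.5 → ∈ W

1, 2, 3, 4, 5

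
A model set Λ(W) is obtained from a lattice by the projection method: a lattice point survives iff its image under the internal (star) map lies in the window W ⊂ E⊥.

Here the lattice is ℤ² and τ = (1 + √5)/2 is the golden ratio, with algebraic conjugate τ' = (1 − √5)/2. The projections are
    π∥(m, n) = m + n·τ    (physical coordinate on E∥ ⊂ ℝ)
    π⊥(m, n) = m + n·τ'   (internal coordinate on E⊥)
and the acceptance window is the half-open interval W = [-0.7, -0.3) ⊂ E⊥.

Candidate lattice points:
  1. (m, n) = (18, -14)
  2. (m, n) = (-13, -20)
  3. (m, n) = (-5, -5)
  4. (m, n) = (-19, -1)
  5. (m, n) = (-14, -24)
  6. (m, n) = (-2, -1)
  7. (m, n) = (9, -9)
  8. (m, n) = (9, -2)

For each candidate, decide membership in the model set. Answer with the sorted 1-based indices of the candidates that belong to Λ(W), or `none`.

Compute τ' = (1−√5)/2 = -0.61803, so π⊥(m,n) = m -0.61803·n.
#1 (18,-14): internal coord 18 + (-14)·τ' = +26.65248; +26.65248 ∉ [-0.7, -0.3) → out
#2 (-13,-20): internal coord -13 + (-20)·τ' = -0.63932; -0.63932 ∈ [-0.7, -0.3) → IN Λ
#3 (-5,-5): internal coord -5 + (-5)·τ' = -1.90983; -1.90983 ∉ [-0.7, -0.3) → out
#4 (-19,-1): internal coord -19 + (-1)·τ' = -18.38197; -18.38197 ∉ [-0.7, -0.3) → out
#5 (-14,-24): internal coord -14 + (-24)·τ' = +0.83282; +0.83282 ∉ [-0.7, -0.3) → out
#6 (-2,-1): internal coord -2 + (-1)·τ' = -1.38197; -1.38197 ∉ [-0.7, -0.3) → out
#7 (9,-9): internal coord 9 + (-9)·τ' = +14.56231; +14.56231 ∉ [-0.7, -0.3) → out
#8 (9,-2): internal coord 9 + (-2)·τ' = +10.23607; +10.23607 ∉ [-0.7, -0.3) → out

2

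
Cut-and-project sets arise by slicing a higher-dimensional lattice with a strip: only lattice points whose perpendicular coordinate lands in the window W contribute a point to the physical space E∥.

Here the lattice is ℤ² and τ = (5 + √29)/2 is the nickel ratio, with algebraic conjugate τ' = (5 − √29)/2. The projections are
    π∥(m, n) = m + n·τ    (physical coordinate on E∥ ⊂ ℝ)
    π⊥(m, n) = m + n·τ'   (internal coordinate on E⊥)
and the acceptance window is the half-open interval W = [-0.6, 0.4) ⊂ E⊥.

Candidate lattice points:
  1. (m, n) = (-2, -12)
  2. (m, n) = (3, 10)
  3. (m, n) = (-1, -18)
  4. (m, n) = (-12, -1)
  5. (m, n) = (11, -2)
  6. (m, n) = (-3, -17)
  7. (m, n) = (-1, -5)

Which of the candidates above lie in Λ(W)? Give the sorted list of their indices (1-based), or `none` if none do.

Compute τ' = (5−√29)/2 = -0.192582, so π⊥(m,n) = m -0.192582·n.
candidate 1: (m,n)=(-2,-12) → π∥ = -2-12·τ ≈ -64.310989, π⊥ = -2-12·τ' ≈ 0.310989 ∈ [-0.6, 0.4) ⇒ IN Λ
candidate 2: (m,n)=(3,10) → π∥ = 3+10·τ ≈ 54.925824, π⊥ = 3+10·τ' ≈ 1.074176 ∉ [-0.6, 0.4) ⇒ out
candidate 3: (m,n)=(-1,-18) → π∥ = -1-18·τ ≈ -94.466483, π⊥ = -1-18·τ' ≈ 2.466483 ∉ [-0.6, 0.4) ⇒ out
candidate 4: (m,n)=(-12,-1) → π∥ = -12-1·τ ≈ -17.192582, π⊥ = -12-1·τ' ≈ -11.807418 ∉ [-0.6, 0.4) ⇒ out
candidate 5: (m,n)=(11,-2) → π∥ = 11-2·τ ≈ 0.614835, π⊥ = 11-2·τ' ≈ 11.385165 ∉ [-0.6, 0.4) ⇒ out
candidate 6: (m,n)=(-3,-17) → π∥ = -3-17·τ ≈ -91.273901, π⊥ = -3-17·τ' ≈ 0.273901 ∈ [-0.6, 0.4) ⇒ IN Λ
candidate 7: (m,n)=(-1,-5) → π∥ = -1-5·τ ≈ -26.962912, π⊥ = -1-5·τ' ≈ -0.037088 ∈ [-0.6, 0.4) ⇒ IN Λ

1, 6, 7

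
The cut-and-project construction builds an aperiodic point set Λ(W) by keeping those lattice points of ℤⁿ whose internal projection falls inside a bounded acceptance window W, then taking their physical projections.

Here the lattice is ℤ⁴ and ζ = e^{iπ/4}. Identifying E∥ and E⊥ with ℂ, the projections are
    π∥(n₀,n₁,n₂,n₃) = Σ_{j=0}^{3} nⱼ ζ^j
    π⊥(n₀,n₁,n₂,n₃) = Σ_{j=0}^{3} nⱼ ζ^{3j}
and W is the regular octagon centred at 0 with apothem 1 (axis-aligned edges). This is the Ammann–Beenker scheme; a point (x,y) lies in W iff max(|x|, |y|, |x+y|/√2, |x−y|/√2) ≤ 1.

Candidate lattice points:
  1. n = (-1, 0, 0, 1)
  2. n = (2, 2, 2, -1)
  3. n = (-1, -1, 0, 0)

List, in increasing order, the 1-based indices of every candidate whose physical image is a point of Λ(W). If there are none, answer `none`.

π⊥(n) = n₀ + n₁ζ³ + n₂ζ⁶ + n₃ζ⁹ where ζ = e^{iπ/4}.
#1 (-1, 0, 0, 1): internal (-0.292893, 0.707107); octagon support 0.707107 vs apothem 1 → ∈ W
#2 (2, 2, 2, -1): internal (-0.121320, -1.292893); octagon support 1.292893 vs apothem 1 → ∉ W
#3 (-1, -1, 0, 0): internal (-0.292893, -0.707107); octagon support 0.707107 vs apothem 1 → ∈ W

1, 3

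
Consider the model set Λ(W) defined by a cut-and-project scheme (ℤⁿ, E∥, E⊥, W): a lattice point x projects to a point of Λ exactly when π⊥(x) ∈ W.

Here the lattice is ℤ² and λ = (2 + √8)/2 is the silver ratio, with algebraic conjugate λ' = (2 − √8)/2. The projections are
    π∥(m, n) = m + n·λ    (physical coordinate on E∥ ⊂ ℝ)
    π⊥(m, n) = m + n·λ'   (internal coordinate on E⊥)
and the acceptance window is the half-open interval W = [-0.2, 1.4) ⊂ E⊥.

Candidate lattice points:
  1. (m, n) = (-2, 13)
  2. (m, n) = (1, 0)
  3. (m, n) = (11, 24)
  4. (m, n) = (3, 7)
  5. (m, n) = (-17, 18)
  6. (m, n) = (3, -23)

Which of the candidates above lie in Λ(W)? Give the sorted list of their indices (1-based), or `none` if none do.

2, 3, 4

λ' = (2−√8)/2 ≈ -0.414214.
candidate 1: (m,n)=(-2,13) → π∥ = -2+13·λ ≈ 29.384776, π⊥ = -2+13·λ' ≈ -7.384776 ∉ [-0.2, 1.4) ⇒ out
candidate 2: (m,n)=(1,0) → π∥ = 1+0·λ ≈ 1.000000, π⊥ = 1+0·λ' ≈ 1.000000 ∈ [-0.2, 1.4) ⇒ IN Λ
candidate 3: (m,n)=(11,24) → π∥ = 11+24·λ ≈ 68.941125, π⊥ = 11+24·λ' ≈ 1.058875 ∈ [-0.2, 1.4) ⇒ IN Λ
candidate 4: (m,n)=(3,7) → π∥ = 3+7·λ ≈ 19.899495, π⊥ = 3+7·λ' ≈ 0.100505 ∈ [-0.2, 1.4) ⇒ IN Λ
candidate 5: (m,n)=(-17,18) → π∥ = -17+18·λ ≈ 26.455844, π⊥ = -17+18·λ' ≈ -24.455844 ∉ [-0.2, 1.4) ⇒ out
candidate 6: (m,n)=(3,-23) → π∥ = 3-23·λ ≈ -52.526912, π⊥ = 3-23·λ' ≈ 12.526912 ∉ [-0.2, 1.4) ⇒ out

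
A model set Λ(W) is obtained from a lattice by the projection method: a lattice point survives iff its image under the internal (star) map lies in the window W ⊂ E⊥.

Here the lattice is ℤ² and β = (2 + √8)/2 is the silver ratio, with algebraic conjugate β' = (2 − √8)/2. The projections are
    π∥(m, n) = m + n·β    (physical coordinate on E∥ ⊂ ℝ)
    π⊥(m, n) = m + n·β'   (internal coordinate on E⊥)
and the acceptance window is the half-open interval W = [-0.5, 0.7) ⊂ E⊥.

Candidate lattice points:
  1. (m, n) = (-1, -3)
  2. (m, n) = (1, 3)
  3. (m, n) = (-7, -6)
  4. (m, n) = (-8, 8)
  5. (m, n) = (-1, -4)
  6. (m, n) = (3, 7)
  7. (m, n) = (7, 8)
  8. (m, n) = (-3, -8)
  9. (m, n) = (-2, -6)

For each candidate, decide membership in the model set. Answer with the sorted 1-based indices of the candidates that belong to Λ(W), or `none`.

1, 2, 5, 6, 8, 9

Compute β' = (2−√8)/2 = -0.414214, so π⊥(m,n) = m -0.414214·n.
[1] lift (-1,-3): star map gives 0.242641; window check -0.5 ≤ 0.242641 < 0.7 is true → IN Λ
[2] lift (1,3): star map gives -0.242641; window check -0.5 ≤ -0.242641 < 0.7 is true → IN Λ
[3] lift (-7,-6): star map gives -4.514719; window check -0.5 ≤ -4.514719 < 0.7 is false → out
[4] lift (-8,8): star map gives -11.313708; window check -0.5 ≤ -11.313708 < 0.7 is false → out
[5] lift (-1,-4): star map gives 0.656854; window check -0.5 ≤ 0.656854 < 0.7 is true → IN Λ
[6] lift (3,7): star map gives 0.100505; window check -0.5 ≤ 0.100505 < 0.7 is true → IN Λ
[7] lift (7,8): star map gives 3.686292; window check -0.5 ≤ 3.686292 < 0.7 is false → out
[8] lift (-3,-8): star map gives 0.313708; window check -0.5 ≤ 0.313708 < 0.7 is true → IN Λ
[9] lift (-2,-6): star map gives 0.485281; window check -0.5 ≤ 0.485281 < 0.7 is true → IN Λ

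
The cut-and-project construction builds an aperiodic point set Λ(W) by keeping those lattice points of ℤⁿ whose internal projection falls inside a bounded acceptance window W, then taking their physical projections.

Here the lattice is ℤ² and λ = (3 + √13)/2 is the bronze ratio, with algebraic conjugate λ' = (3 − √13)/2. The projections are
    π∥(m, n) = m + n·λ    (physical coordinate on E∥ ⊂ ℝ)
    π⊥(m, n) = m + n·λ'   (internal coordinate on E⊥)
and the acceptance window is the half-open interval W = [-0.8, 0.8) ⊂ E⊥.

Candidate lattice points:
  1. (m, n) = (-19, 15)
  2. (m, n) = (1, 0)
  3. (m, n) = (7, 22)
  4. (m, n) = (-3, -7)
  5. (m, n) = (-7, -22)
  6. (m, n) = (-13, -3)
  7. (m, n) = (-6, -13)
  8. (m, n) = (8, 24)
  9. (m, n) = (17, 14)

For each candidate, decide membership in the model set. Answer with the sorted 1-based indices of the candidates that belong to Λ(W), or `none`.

Numerically λ ≈ 3.302776 and λ' = −1/λ ≈ -0.302776.
[1] lift (-19,15): star map gives -23.541635; window check -0.8 ≤ -23.541635 < 0.8 is false → out
[2] lift (1,0): star map gives 1.000000; window check -0.8 ≤ 1.000000 < 0.8 is false → out
[3] lift (7,22): star map gives 0.338936; window check -0.8 ≤ 0.338936 < 0.8 is true → IN Λ
[4] lift (-3,-7): star map gives -0.880571; window check -0.8 ≤ -0.880571 < 0.8 is false → out
[5] lift (-7,-22): star map gives -0.338936; window check -0.8 ≤ -0.338936 < 0.8 is true → IN Λ
[6] lift (-13,-3): star map gives -12.091673; window check -0.8 ≤ -12.091673 < 0.8 is false → out
[7] lift (-6,-13): star map gives -2.063917; window check -0.8 ≤ -2.063917 < 0.8 is false → out
[8] lift (8,24): star map gives 0.733385; window check -0.8 ≤ 0.733385 < 0.8 is true → IN Λ
[9] lift (17,14): star map gives 12.761141; window check -0.8 ≤ 12.761141 < 0.8 is false → out

3, 5, 8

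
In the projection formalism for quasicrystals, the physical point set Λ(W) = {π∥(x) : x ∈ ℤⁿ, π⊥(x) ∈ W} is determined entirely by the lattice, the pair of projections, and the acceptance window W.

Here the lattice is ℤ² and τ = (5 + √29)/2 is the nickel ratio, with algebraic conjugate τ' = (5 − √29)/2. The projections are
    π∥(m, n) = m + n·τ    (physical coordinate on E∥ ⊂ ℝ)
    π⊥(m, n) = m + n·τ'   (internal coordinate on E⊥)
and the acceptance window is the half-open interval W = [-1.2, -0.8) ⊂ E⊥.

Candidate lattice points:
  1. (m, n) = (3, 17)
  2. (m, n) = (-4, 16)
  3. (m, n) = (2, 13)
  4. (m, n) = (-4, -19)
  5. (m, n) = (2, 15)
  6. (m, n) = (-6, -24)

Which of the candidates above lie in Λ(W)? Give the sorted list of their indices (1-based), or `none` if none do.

Numerically τ ≈ 5.192582 and τ' = −1/τ ≈ -0.192582.
candidate 1: (m,n)=(3,17) → π∥ = 3+17·τ ≈ 91.273901, π⊥ = 3+17·τ' ≈ -0.273901 ∉ [-1.2, -0.8) ⇒ out
candidate 2: (m,n)=(-4,16) → π∥ = -4+16·τ ≈ 79.081318, π⊥ = -4+16·τ' ≈ -7.081318 ∉ [-1.2, -0.8) ⇒ out
candidate 3: (m,n)=(2,13) → π∥ = 2+13·τ ≈ 69.503571, π⊥ = 2+13·τ' ≈ -0.503571 ∉ [-1.2, -0.8) ⇒ out
candidate 4: (m,n)=(-4,-19) → π∥ = -4-19·τ ≈ -102.659066, π⊥ = -4-19·τ' ≈ -0.340934 ∉ [-1.2, -0.8) ⇒ out
candidate 5: (m,n)=(2,15) → π∥ = 2+15·τ ≈ 79.888736, π⊥ = 2+15·τ' ≈ -0.888736 ∈ [-1.2, -0.8) ⇒ IN Λ
candidate 6: (m,n)=(-6,-24) → π∥ = -6-24·τ ≈ -130.621978, π⊥ = -6-24·τ' ≈ -1.378022 ∉ [-1.2, -0.8) ⇒ out

5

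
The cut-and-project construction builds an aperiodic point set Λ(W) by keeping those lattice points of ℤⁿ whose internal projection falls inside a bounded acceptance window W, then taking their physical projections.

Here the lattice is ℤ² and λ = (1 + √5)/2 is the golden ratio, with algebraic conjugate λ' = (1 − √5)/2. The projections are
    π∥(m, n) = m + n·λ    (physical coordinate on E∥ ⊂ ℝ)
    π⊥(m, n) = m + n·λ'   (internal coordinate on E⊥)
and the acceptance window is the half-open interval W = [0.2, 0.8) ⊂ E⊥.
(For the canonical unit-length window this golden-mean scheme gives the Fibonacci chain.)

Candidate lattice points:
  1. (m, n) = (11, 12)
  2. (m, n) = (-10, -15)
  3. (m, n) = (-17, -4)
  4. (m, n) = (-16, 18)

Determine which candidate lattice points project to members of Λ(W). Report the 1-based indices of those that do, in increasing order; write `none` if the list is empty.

Numerically λ ≈ 1.6180 and λ' = −1/λ ≈ -0.6180.
#1 (11,12): internal coord 11 + (12)·λ' = +3.5836; +3.5836 ∉ [0.2, 0.8) → out
#2 (-10,-15): internal coord -10 + (-15)·λ' = -0.7295; -0.7295 ∉ [0.2, 0.8) → out
#3 (-17,-4): internal coord -17 + (-4)·λ' = -14.5279; -14.5279 ∉ [0.2, 0.8) → out
#4 (-16,18): internal coord -16 + (18)·λ' = -27.1246; -27.1246 ∉ [0.2, 0.8) → out

none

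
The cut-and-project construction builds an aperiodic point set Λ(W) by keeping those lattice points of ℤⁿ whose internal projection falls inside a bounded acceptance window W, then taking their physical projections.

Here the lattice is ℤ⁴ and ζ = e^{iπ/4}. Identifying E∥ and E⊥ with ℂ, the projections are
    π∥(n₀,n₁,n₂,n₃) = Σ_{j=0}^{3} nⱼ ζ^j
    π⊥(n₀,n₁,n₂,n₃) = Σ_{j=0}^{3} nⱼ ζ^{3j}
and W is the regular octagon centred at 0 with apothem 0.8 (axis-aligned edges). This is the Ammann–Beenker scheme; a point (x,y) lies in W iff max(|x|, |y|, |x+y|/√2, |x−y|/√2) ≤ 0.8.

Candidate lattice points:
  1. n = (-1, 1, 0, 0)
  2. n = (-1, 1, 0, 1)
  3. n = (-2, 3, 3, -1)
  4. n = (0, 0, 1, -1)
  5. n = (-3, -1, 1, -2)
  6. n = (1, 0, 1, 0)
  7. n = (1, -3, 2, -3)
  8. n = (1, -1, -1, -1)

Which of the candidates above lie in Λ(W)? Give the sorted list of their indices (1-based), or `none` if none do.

none

Internal map: ζ^{3j} for j=0..3 gives (1,0), (−√2/2,√2/2), (0,−1), (√2/2,√2/2).
candidate 1: n = (-1, 1, 0, 0) → π⊥ ≈ (-1.70711, +0.70711); max(|x|,|y|,|x±y|/√2) = 1.70711 > 0.8 ⇒ ∉ W
candidate 2: n = (-1, 1, 0, 1) → π⊥ ≈ (-1.00000, +1.41421); max(|x|,|y|,|x±y|/√2) = 1.70711 > 0.8 ⇒ ∉ W
candidate 3: n = (-2, 3, 3, -1) → π⊥ ≈ (-4.82843, -1.58579); max(|x|,|y|,|x±y|/√2) = 4.82843 > 0.8 ⇒ ∉ W
candidate 4: n = (0, 0, 1, -1) → π⊥ ≈ (-0.70711, -1.70711); max(|x|,|y|,|x±y|/√2) = 1.70711 > 0.8 ⇒ ∉ W
candidate 5: n = (-3, -1, 1, -2) → π⊥ ≈ (-3.70711, -3.12132); max(|x|,|y|,|x±y|/√2) = 4.82843 > 0.8 ⇒ ∉ W
candidate 6: n = (1, 0, 1, 0) → π⊥ ≈ (+1.00000, -1.00000); max(|x|,|y|,|x±y|/√2) = 1.41421 > 0.8 ⇒ ∉ W
candidate 7: n = (1, -3, 2, -3) → π⊥ ≈ (+1.00000, -6.24264); max(|x|,|y|,|x±y|/√2) = 6.24264 > 0.8 ⇒ ∉ W
candidate 8: n = (1, -1, -1, -1) → π⊥ ≈ (+1.00000, -0.41421); max(|x|,|y|,|x±y|/√2) = 1.00000 > 0.8 ⇒ ∉ W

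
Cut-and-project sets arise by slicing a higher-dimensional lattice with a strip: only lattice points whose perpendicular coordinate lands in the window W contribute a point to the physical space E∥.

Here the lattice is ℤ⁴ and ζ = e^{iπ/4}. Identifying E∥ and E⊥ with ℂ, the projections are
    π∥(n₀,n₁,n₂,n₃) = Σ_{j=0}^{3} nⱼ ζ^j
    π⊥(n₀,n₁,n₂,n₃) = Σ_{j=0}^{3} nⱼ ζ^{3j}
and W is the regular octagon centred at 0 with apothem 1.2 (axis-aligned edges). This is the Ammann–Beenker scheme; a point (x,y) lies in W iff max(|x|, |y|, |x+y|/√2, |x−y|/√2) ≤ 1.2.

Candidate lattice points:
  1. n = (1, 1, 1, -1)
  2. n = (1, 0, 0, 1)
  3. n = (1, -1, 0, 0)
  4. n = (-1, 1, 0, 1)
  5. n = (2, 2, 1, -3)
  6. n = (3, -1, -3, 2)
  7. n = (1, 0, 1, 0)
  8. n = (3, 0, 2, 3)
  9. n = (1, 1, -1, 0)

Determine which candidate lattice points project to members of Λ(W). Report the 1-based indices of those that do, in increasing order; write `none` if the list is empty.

1

With ζ = e^{iπ/4} the internal vectors are ζ^0,ζ^3,ζ^6,ζ^9.
#1 (1, 1, 1, -1): internal (-0.414214, -1.000000); octagon support 1.000000 vs apothem 1.2 → ∈ W
#2 (1, 0, 0, 1): internal (1.707107, 0.707107); octagon support 1.707107 vs apothem 1.2 → ∉ W
#3 (1, -1, 0, 0): internal (1.707107, -0.707107); octagon support 1.707107 vs apothem 1.2 → ∉ W
#4 (-1, 1, 0, 1): internal (-1.000000, 1.414214); octagon support 1.707107 vs apothem 1.2 → ∉ W
#5 (2, 2, 1, -3): internal (-1.535534, -1.707107); octagon support 2.292893 vs apothem 1.2 → ∉ W
#6 (3, -1, -3, 2): internal (5.121320, 3.707107); octagon support 6.242641 vs apothem 1.2 → ∉ W
#7 (1, 0, 1, 0): internal (1.000000, -1.000000); octagon support 1.414214 vs apothem 1.2 → ∉ W
#8 (3, 0, 2, 3): internal (5.121320, 0.121320); octagon support 5.121320 vs apothem 1.2 → ∉ W
#9 (1, 1, -1, 0): internal (0.292893, 1.707107); octagon support 1.707107 vs apothem 1.2 → ∉ W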